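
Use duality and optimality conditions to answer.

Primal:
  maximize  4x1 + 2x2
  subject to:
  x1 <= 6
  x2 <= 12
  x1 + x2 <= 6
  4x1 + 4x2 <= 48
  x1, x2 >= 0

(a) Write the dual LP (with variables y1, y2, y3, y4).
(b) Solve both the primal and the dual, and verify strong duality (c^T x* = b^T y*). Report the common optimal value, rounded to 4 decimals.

The standard primal-dual pair for 'max c^T x s.t. A x <= b, x >= 0' is:
  Dual:  min b^T y  s.t.  A^T y >= c,  y >= 0.

So the dual LP is:
  minimize  6y1 + 12y2 + 6y3 + 48y4
  subject to:
    y1 + y3 + 4y4 >= 4
    y2 + y3 + 4y4 >= 2
    y1, y2, y3, y4 >= 0

Solving the primal: x* = (6, 0).
  primal value c^T x* = 24.
Solving the dual: y* = (2, 0, 2, 0).
  dual value b^T y* = 24.
Strong duality: c^T x* = b^T y*. Confirmed.

24


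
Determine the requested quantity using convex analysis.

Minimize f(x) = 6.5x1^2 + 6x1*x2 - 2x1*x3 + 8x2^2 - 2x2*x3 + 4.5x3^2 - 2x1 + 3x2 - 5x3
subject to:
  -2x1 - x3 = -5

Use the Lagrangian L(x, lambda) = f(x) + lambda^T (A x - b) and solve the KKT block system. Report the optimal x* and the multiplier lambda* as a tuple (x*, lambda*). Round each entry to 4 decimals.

Form the Lagrangian:
  L(x, lambda) = (1/2) x^T Q x + c^T x + lambda^T (A x - b)
Stationarity (grad_x L = 0): Q x + c + A^T lambda = 0.
Primal feasibility: A x = b.

This gives the KKT block system:
  [ Q   A^T ] [ x     ]   [-c ]
  [ A    0  ] [ lambda ] = [ b ]

Solving the linear system:
  x*      = (1.7266, -0.6416, 1.5468)
  lambda* = (6.7512)
  f(x*)   = 10.322

x* = (1.7266, -0.6416, 1.5468), lambda* = (6.7512)


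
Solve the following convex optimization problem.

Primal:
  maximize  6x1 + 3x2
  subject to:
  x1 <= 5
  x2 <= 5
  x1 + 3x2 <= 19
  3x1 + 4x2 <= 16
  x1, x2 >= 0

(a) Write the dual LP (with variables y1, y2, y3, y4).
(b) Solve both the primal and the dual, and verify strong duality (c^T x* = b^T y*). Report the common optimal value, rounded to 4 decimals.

The standard primal-dual pair for 'max c^T x s.t. A x <= b, x >= 0' is:
  Dual:  min b^T y  s.t.  A^T y >= c,  y >= 0.

So the dual LP is:
  minimize  5y1 + 5y2 + 19y3 + 16y4
  subject to:
    y1 + y3 + 3y4 >= 6
    y2 + 3y3 + 4y4 >= 3
    y1, y2, y3, y4 >= 0

Solving the primal: x* = (5, 0.25).
  primal value c^T x* = 30.75.
Solving the dual: y* = (3.75, 0, 0, 0.75).
  dual value b^T y* = 30.75.
Strong duality: c^T x* = b^T y*. Confirmed.

30.75


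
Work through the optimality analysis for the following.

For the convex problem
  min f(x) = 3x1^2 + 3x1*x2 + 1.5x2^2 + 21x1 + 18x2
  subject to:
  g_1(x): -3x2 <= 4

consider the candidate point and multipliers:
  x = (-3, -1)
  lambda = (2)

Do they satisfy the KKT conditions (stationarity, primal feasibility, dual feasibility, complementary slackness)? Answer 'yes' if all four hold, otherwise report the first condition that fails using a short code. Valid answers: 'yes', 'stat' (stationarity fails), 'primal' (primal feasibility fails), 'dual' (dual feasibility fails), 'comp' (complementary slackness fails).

Gradient of f: grad f(x) = Q x + c = (0, 6)
Constraint values g_i(x) = a_i^T x - b_i:
  g_1((-3, -1)) = -1
Stationarity residual: grad f(x) + sum_i lambda_i a_i = (0, 0)
  -> stationarity OK
Primal feasibility (all g_i <= 0): OK
Dual feasibility (all lambda_i >= 0): OK
Complementary slackness (lambda_i * g_i(x) = 0 for all i): FAILS

Verdict: the first failing condition is complementary_slackness -> comp.

comp


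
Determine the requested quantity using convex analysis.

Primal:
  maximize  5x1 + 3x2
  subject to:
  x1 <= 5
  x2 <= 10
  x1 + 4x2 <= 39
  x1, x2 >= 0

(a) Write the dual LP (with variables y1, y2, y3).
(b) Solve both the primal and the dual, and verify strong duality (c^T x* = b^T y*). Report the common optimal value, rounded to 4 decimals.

The standard primal-dual pair for 'max c^T x s.t. A x <= b, x >= 0' is:
  Dual:  min b^T y  s.t.  A^T y >= c,  y >= 0.

So the dual LP is:
  minimize  5y1 + 10y2 + 39y3
  subject to:
    y1 + y3 >= 5
    y2 + 4y3 >= 3
    y1, y2, y3 >= 0

Solving the primal: x* = (5, 8.5).
  primal value c^T x* = 50.5.
Solving the dual: y* = (4.25, 0, 0.75).
  dual value b^T y* = 50.5.
Strong duality: c^T x* = b^T y*. Confirmed.

50.5


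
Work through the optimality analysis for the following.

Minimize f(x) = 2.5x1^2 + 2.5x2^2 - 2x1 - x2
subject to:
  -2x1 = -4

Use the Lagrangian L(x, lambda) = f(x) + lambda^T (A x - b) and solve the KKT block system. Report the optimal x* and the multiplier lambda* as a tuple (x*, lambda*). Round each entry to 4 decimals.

Form the Lagrangian:
  L(x, lambda) = (1/2) x^T Q x + c^T x + lambda^T (A x - b)
Stationarity (grad_x L = 0): Q x + c + A^T lambda = 0.
Primal feasibility: A x = b.

This gives the KKT block system:
  [ Q   A^T ] [ x     ]   [-c ]
  [ A    0  ] [ lambda ] = [ b ]

Solving the linear system:
  x*      = (2, 0.2)
  lambda* = (4)
  f(x*)   = 5.9

x* = (2, 0.2), lambda* = (4)


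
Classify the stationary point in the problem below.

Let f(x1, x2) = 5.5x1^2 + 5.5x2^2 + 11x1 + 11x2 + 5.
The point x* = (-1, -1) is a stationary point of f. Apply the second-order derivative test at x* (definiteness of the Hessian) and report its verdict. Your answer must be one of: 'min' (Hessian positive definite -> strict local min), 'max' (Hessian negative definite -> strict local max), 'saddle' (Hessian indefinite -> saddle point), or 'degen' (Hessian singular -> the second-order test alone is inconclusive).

Compute the Hessian H = grad^2 f:
  H = [[11, 0], [0, 11]]
Verify stationarity: grad f(x*) = H x* + g = (0, 0).
Eigenvalues of H: 11, 11.
Both eigenvalues > 0, so H is positive definite -> x* is a strict local min.

min


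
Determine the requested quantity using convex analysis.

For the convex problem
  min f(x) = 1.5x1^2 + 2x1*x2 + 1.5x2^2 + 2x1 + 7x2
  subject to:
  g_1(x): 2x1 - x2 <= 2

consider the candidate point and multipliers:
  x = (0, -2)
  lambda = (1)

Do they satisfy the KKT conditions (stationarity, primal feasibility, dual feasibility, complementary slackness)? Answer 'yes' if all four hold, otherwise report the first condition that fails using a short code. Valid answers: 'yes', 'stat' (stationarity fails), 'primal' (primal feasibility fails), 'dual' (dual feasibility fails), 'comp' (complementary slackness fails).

Gradient of f: grad f(x) = Q x + c = (-2, 1)
Constraint values g_i(x) = a_i^T x - b_i:
  g_1((0, -2)) = 0
Stationarity residual: grad f(x) + sum_i lambda_i a_i = (0, 0)
  -> stationarity OK
Primal feasibility (all g_i <= 0): OK
Dual feasibility (all lambda_i >= 0): OK
Complementary slackness (lambda_i * g_i(x) = 0 for all i): OK

Verdict: yes, KKT holds.

yes


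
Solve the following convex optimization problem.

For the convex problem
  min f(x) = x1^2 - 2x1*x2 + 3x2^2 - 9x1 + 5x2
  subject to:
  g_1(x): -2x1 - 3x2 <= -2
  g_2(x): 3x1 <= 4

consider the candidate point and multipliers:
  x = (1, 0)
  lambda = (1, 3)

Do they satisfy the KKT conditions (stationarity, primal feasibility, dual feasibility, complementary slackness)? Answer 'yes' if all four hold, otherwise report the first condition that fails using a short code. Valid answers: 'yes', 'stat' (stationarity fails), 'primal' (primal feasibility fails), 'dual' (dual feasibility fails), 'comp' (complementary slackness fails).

Gradient of f: grad f(x) = Q x + c = (-7, 3)
Constraint values g_i(x) = a_i^T x - b_i:
  g_1((1, 0)) = 0
  g_2((1, 0)) = -1
Stationarity residual: grad f(x) + sum_i lambda_i a_i = (0, 0)
  -> stationarity OK
Primal feasibility (all g_i <= 0): OK
Dual feasibility (all lambda_i >= 0): OK
Complementary slackness (lambda_i * g_i(x) = 0 for all i): FAILS

Verdict: the first failing condition is complementary_slackness -> comp.

comp


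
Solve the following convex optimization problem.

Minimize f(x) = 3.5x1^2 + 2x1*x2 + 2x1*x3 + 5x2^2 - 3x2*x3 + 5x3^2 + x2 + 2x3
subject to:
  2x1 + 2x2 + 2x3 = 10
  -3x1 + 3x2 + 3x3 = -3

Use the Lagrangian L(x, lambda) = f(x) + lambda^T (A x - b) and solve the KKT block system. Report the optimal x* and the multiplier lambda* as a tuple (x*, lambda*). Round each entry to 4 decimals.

Form the Lagrangian:
  L(x, lambda) = (1/2) x^T Q x + c^T x + lambda^T (A x - b)
Stationarity (grad_x L = 0): Q x + c + A^T lambda = 0.
Primal feasibility: A x = b.

This gives the KKT block system:
  [ Q   A^T ] [ x     ]   [-c ]
  [ A    0  ] [ lambda ] = [ b ]

Solving the linear system:
  x*      = (3, 1.0385, 0.9615)
  lambda* = (-9.875, 1.75)
  f(x*)   = 53.4808

x* = (3, 1.0385, 0.9615), lambda* = (-9.875, 1.75)


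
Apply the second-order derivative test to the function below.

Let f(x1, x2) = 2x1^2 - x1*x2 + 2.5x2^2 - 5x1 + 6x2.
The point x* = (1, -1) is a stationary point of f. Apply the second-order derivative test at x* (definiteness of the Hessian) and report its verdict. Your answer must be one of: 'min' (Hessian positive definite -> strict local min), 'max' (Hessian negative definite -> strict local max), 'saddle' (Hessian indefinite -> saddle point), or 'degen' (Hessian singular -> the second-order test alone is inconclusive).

Compute the Hessian H = grad^2 f:
  H = [[4, -1], [-1, 5]]
Verify stationarity: grad f(x*) = H x* + g = (0, 0).
Eigenvalues of H: 3.382, 5.618.
Both eigenvalues > 0, so H is positive definite -> x* is a strict local min.

min


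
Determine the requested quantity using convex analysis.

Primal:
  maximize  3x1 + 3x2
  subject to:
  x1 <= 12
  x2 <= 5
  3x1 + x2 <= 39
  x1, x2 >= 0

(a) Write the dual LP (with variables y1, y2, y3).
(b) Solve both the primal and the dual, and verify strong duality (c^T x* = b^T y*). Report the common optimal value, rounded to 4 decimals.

The standard primal-dual pair for 'max c^T x s.t. A x <= b, x >= 0' is:
  Dual:  min b^T y  s.t.  A^T y >= c,  y >= 0.

So the dual LP is:
  minimize  12y1 + 5y2 + 39y3
  subject to:
    y1 + 3y3 >= 3
    y2 + y3 >= 3
    y1, y2, y3 >= 0

Solving the primal: x* = (11.3333, 5).
  primal value c^T x* = 49.
Solving the dual: y* = (0, 2, 1).
  dual value b^T y* = 49.
Strong duality: c^T x* = b^T y*. Confirmed.

49


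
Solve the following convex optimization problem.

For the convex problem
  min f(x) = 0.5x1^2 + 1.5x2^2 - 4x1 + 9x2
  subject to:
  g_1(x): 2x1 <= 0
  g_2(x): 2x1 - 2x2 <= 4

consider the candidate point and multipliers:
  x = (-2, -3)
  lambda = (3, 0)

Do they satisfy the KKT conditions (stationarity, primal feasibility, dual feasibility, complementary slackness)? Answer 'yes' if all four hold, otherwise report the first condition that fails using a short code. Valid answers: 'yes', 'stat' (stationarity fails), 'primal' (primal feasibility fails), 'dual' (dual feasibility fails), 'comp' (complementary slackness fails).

Gradient of f: grad f(x) = Q x + c = (-6, 0)
Constraint values g_i(x) = a_i^T x - b_i:
  g_1((-2, -3)) = -4
  g_2((-2, -3)) = -2
Stationarity residual: grad f(x) + sum_i lambda_i a_i = (0, 0)
  -> stationarity OK
Primal feasibility (all g_i <= 0): OK
Dual feasibility (all lambda_i >= 0): OK
Complementary slackness (lambda_i * g_i(x) = 0 for all i): FAILS

Verdict: the first failing condition is complementary_slackness -> comp.

comp


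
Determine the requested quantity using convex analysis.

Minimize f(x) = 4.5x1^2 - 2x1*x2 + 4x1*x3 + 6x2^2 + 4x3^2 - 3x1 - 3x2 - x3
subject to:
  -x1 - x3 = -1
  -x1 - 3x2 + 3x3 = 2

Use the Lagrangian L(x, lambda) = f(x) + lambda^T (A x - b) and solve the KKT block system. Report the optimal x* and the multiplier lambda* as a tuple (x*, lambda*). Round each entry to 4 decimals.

Form the Lagrangian:
  L(x, lambda) = (1/2) x^T Q x + c^T x + lambda^T (A x - b)
Stationarity (grad_x L = 0): Q x + c + A^T lambda = 0.
Primal feasibility: A x = b.

This gives the KKT block system:
  [ Q   A^T ] [ x     ]   [-c ]
  [ A    0  ] [ lambda ] = [ b ]

Solving the linear system:
  x*      = (0.2243, 0.0343, 0.7757)
  lambda* = (3.0654, -1.0125)
  f(x*)   = 1.7695

x* = (0.2243, 0.0343, 0.7757), lambda* = (3.0654, -1.0125)


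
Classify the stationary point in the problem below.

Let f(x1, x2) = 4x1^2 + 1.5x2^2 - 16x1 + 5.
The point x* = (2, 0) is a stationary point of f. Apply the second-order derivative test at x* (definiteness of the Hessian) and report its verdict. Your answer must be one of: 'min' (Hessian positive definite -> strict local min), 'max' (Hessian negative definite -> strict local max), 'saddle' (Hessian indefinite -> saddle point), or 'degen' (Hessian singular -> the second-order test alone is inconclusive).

Compute the Hessian H = grad^2 f:
  H = [[8, 0], [0, 3]]
Verify stationarity: grad f(x*) = H x* + g = (0, 0).
Eigenvalues of H: 3, 8.
Both eigenvalues > 0, so H is positive definite -> x* is a strict local min.

min


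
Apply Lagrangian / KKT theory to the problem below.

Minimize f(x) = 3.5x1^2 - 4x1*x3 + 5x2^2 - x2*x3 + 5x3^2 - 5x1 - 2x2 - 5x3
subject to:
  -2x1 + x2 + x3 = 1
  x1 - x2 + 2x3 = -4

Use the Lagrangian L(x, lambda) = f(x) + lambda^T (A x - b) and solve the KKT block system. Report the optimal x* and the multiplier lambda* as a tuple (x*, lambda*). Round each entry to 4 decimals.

Form the Lagrangian:
  L(x, lambda) = (1/2) x^T Q x + c^T x + lambda^T (A x - b)
Stationarity (grad_x L = 0): Q x + c + A^T lambda = 0.
Primal feasibility: A x = b.

This gives the KKT block system:
  [ Q   A^T ] [ x     ]   [-c ]
  [ A    0  ] [ lambda ] = [ b ]

Solving the linear system:
  x*      = (-0.7785, 0.7024, -1.2595)
  lambda* = (0.872, 7.1557)
  f(x*)   = 18.2682

x* = (-0.7785, 0.7024, -1.2595), lambda* = (0.872, 7.1557)


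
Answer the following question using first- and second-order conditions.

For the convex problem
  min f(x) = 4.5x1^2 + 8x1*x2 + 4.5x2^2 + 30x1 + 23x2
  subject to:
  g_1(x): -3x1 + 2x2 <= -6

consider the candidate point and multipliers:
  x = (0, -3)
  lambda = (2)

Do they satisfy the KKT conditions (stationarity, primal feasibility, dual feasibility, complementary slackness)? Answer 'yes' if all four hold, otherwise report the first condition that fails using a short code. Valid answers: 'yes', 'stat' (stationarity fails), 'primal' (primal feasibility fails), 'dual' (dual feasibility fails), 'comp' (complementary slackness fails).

Gradient of f: grad f(x) = Q x + c = (6, -4)
Constraint values g_i(x) = a_i^T x - b_i:
  g_1((0, -3)) = 0
Stationarity residual: grad f(x) + sum_i lambda_i a_i = (0, 0)
  -> stationarity OK
Primal feasibility (all g_i <= 0): OK
Dual feasibility (all lambda_i >= 0): OK
Complementary slackness (lambda_i * g_i(x) = 0 for all i): OK

Verdict: yes, KKT holds.

yes


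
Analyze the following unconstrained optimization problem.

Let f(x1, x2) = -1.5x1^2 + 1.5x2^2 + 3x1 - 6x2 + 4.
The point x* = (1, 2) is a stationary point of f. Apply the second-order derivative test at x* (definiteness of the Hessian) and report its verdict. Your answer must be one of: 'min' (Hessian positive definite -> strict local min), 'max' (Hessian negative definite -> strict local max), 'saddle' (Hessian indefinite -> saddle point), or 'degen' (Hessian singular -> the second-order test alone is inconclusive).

Compute the Hessian H = grad^2 f:
  H = [[-3, 0], [0, 3]]
Verify stationarity: grad f(x*) = H x* + g = (0, 0).
Eigenvalues of H: -3, 3.
Eigenvalues have mixed signs, so H is indefinite -> x* is a saddle point.

saddle


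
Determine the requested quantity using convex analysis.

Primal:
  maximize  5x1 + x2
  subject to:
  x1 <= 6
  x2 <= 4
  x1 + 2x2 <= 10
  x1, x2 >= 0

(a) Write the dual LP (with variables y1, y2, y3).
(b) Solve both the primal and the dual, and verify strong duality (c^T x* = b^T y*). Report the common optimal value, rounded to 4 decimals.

The standard primal-dual pair for 'max c^T x s.t. A x <= b, x >= 0' is:
  Dual:  min b^T y  s.t.  A^T y >= c,  y >= 0.

So the dual LP is:
  minimize  6y1 + 4y2 + 10y3
  subject to:
    y1 + y3 >= 5
    y2 + 2y3 >= 1
    y1, y2, y3 >= 0

Solving the primal: x* = (6, 2).
  primal value c^T x* = 32.
Solving the dual: y* = (4.5, 0, 0.5).
  dual value b^T y* = 32.
Strong duality: c^T x* = b^T y*. Confirmed.

32


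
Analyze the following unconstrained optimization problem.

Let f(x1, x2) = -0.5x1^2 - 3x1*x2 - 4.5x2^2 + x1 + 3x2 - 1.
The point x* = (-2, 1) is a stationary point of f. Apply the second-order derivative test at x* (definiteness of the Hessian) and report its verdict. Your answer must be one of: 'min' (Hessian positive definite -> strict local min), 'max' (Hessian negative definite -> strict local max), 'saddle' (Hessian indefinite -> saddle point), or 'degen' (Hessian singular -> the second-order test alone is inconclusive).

Compute the Hessian H = grad^2 f:
  H = [[-1, -3], [-3, -9]]
Verify stationarity: grad f(x*) = H x* + g = (0, 0).
Eigenvalues of H: -10, 0.
H has a zero eigenvalue (singular; negative semidefinite but not definite), so H is neither positive definite, negative definite, nor indefinite. The second-order test alone is inconclusive -> degen.
(Indeed, f is constant along the null direction of H through x*, so x* is not a strict local extremum.)

degen


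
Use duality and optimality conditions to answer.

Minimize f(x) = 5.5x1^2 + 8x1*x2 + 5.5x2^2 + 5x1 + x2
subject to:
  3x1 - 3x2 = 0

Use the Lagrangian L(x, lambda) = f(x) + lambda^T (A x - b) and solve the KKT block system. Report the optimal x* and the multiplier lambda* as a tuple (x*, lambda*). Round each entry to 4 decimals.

Form the Lagrangian:
  L(x, lambda) = (1/2) x^T Q x + c^T x + lambda^T (A x - b)
Stationarity (grad_x L = 0): Q x + c + A^T lambda = 0.
Primal feasibility: A x = b.

This gives the KKT block system:
  [ Q   A^T ] [ x     ]   [-c ]
  [ A    0  ] [ lambda ] = [ b ]

Solving the linear system:
  x*      = (-0.1579, -0.1579)
  lambda* = (-0.6667)
  f(x*)   = -0.4737

x* = (-0.1579, -0.1579), lambda* = (-0.6667)


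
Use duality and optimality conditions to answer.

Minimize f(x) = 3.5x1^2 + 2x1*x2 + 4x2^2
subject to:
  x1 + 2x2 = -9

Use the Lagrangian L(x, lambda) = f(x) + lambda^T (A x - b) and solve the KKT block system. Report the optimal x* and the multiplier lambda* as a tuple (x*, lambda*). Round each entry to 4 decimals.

Form the Lagrangian:
  L(x, lambda) = (1/2) x^T Q x + c^T x + lambda^T (A x - b)
Stationarity (grad_x L = 0): Q x + c + A^T lambda = 0.
Primal feasibility: A x = b.

This gives the KKT block system:
  [ Q   A^T ] [ x     ]   [-c ]
  [ A    0  ] [ lambda ] = [ b ]

Solving the linear system:
  x*      = (-1.2857, -3.8571)
  lambda* = (16.7143)
  f(x*)   = 75.2143

x* = (-1.2857, -3.8571), lambda* = (16.7143)


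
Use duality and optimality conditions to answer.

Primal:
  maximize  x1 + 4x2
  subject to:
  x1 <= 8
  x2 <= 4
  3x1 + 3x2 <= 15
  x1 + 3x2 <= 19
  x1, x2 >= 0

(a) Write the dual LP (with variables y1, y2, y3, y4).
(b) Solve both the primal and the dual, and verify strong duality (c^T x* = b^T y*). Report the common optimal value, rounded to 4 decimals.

The standard primal-dual pair for 'max c^T x s.t. A x <= b, x >= 0' is:
  Dual:  min b^T y  s.t.  A^T y >= c,  y >= 0.

So the dual LP is:
  minimize  8y1 + 4y2 + 15y3 + 19y4
  subject to:
    y1 + 3y3 + y4 >= 1
    y2 + 3y3 + 3y4 >= 4
    y1, y2, y3, y4 >= 0

Solving the primal: x* = (1, 4).
  primal value c^T x* = 17.
Solving the dual: y* = (0, 3, 0.3333, 0).
  dual value b^T y* = 17.
Strong duality: c^T x* = b^T y*. Confirmed.

17


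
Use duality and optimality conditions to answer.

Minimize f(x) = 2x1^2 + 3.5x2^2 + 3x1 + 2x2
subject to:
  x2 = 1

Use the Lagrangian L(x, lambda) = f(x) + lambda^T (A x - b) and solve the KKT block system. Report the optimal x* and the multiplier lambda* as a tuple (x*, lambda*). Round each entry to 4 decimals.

Form the Lagrangian:
  L(x, lambda) = (1/2) x^T Q x + c^T x + lambda^T (A x - b)
Stationarity (grad_x L = 0): Q x + c + A^T lambda = 0.
Primal feasibility: A x = b.

This gives the KKT block system:
  [ Q   A^T ] [ x     ]   [-c ]
  [ A    0  ] [ lambda ] = [ b ]

Solving the linear system:
  x*      = (-0.75, 1)
  lambda* = (-9)
  f(x*)   = 4.375

x* = (-0.75, 1), lambda* = (-9)


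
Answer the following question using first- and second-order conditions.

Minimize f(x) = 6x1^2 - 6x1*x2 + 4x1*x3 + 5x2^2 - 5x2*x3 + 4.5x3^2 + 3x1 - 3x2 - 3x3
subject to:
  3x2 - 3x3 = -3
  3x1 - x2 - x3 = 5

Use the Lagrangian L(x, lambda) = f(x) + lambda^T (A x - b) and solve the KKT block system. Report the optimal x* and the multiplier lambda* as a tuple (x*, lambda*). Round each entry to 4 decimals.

Form the Lagrangian:
  L(x, lambda) = (1/2) x^T Q x + c^T x + lambda^T (A x - b)
Stationarity (grad_x L = 0): Q x + c + A^T lambda = 0.
Primal feasibility: A x = b.

This gives the KKT block system:
  [ Q   A^T ] [ x     ]   [-c ]
  [ A    0  ] [ lambda ] = [ b ]

Solving the linear system:
  x*      = (1.1619, -1.2571, -0.2571)
  lambda* = (4.4794, -7.819)
  f(x*)   = 30.281

x* = (1.1619, -1.2571, -0.2571), lambda* = (4.4794, -7.819)


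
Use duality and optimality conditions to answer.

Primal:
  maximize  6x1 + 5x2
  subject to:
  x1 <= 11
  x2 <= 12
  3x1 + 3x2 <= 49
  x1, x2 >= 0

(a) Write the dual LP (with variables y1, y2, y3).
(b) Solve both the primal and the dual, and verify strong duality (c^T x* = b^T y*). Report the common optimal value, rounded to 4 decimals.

The standard primal-dual pair for 'max c^T x s.t. A x <= b, x >= 0' is:
  Dual:  min b^T y  s.t.  A^T y >= c,  y >= 0.

So the dual LP is:
  minimize  11y1 + 12y2 + 49y3
  subject to:
    y1 + 3y3 >= 6
    y2 + 3y3 >= 5
    y1, y2, y3 >= 0

Solving the primal: x* = (11, 5.3333).
  primal value c^T x* = 92.6667.
Solving the dual: y* = (1, 0, 1.6667).
  dual value b^T y* = 92.6667.
Strong duality: c^T x* = b^T y*. Confirmed.

92.6667


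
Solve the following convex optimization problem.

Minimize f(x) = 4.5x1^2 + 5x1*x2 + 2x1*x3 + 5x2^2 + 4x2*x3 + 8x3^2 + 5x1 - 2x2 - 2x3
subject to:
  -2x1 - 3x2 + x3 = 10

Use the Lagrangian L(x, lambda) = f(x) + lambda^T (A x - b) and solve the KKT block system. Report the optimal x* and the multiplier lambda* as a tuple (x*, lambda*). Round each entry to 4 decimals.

Form the Lagrangian:
  L(x, lambda) = (1/2) x^T Q x + c^T x + lambda^T (A x - b)
Stationarity (grad_x L = 0): Q x + c + A^T lambda = 0.
Primal feasibility: A x = b.

This gives the KKT block system:
  [ Q   A^T ] [ x     ]   [-c ]
  [ A    0  ] [ lambda ] = [ b ]

Solving the linear system:
  x*      = (-1.5239, -1.8919, 1.2766)
  lambda* = (-7.8106)
  f(x*)   = 35.8583

x* = (-1.5239, -1.8919, 1.2766), lambda* = (-7.8106)


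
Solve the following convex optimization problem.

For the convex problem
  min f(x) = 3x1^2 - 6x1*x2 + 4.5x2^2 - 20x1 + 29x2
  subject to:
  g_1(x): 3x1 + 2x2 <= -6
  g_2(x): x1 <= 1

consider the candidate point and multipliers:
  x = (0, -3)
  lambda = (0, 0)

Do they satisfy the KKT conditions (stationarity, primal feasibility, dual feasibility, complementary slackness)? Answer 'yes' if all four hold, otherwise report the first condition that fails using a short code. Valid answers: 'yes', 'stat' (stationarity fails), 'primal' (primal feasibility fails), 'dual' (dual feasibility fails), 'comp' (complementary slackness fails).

Gradient of f: grad f(x) = Q x + c = (-2, 2)
Constraint values g_i(x) = a_i^T x - b_i:
  g_1((0, -3)) = 0
  g_2((0, -3)) = -1
Stationarity residual: grad f(x) + sum_i lambda_i a_i = (-2, 2)
  -> stationarity FAILS
Primal feasibility (all g_i <= 0): OK
Dual feasibility (all lambda_i >= 0): OK
Complementary slackness (lambda_i * g_i(x) = 0 for all i): OK

Verdict: the first failing condition is stationarity -> stat.

stat


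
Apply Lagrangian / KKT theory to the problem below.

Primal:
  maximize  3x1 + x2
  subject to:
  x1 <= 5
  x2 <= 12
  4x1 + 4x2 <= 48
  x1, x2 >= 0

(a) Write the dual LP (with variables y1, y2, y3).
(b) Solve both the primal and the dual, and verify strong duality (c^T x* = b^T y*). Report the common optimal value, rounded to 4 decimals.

The standard primal-dual pair for 'max c^T x s.t. A x <= b, x >= 0' is:
  Dual:  min b^T y  s.t.  A^T y >= c,  y >= 0.

So the dual LP is:
  minimize  5y1 + 12y2 + 48y3
  subject to:
    y1 + 4y3 >= 3
    y2 + 4y3 >= 1
    y1, y2, y3 >= 0

Solving the primal: x* = (5, 7).
  primal value c^T x* = 22.
Solving the dual: y* = (2, 0, 0.25).
  dual value b^T y* = 22.
Strong duality: c^T x* = b^T y*. Confirmed.

22


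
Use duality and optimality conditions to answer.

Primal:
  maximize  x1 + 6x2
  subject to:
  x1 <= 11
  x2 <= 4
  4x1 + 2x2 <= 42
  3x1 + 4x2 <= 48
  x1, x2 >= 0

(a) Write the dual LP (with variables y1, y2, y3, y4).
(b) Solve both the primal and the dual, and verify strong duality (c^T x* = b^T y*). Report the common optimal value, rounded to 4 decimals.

The standard primal-dual pair for 'max c^T x s.t. A x <= b, x >= 0' is:
  Dual:  min b^T y  s.t.  A^T y >= c,  y >= 0.

So the dual LP is:
  minimize  11y1 + 4y2 + 42y3 + 48y4
  subject to:
    y1 + 4y3 + 3y4 >= 1
    y2 + 2y3 + 4y4 >= 6
    y1, y2, y3, y4 >= 0

Solving the primal: x* = (8.5, 4).
  primal value c^T x* = 32.5.
Solving the dual: y* = (0, 5.5, 0.25, 0).
  dual value b^T y* = 32.5.
Strong duality: c^T x* = b^T y*. Confirmed.

32.5


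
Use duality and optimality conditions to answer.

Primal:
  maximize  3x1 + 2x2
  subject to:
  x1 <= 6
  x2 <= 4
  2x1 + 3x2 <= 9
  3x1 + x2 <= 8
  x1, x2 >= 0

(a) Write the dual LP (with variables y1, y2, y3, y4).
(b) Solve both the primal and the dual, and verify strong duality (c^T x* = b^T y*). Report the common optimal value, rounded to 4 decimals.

The standard primal-dual pair for 'max c^T x s.t. A x <= b, x >= 0' is:
  Dual:  min b^T y  s.t.  A^T y >= c,  y >= 0.

So the dual LP is:
  minimize  6y1 + 4y2 + 9y3 + 8y4
  subject to:
    y1 + 2y3 + 3y4 >= 3
    y2 + 3y3 + y4 >= 2
    y1, y2, y3, y4 >= 0

Solving the primal: x* = (2.1429, 1.5714).
  primal value c^T x* = 9.5714.
Solving the dual: y* = (0, 0, 0.4286, 0.7143).
  dual value b^T y* = 9.5714.
Strong duality: c^T x* = b^T y*. Confirmed.

9.5714


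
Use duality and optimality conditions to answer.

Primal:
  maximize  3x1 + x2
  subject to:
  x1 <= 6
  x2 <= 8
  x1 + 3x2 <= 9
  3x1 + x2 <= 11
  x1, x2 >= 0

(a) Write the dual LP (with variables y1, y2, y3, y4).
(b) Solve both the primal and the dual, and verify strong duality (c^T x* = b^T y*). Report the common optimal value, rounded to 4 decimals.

The standard primal-dual pair for 'max c^T x s.t. A x <= b, x >= 0' is:
  Dual:  min b^T y  s.t.  A^T y >= c,  y >= 0.

So the dual LP is:
  minimize  6y1 + 8y2 + 9y3 + 11y4
  subject to:
    y1 + y3 + 3y4 >= 3
    y2 + 3y3 + y4 >= 1
    y1, y2, y3, y4 >= 0

Solving the primal: x* = (3, 2).
  primal value c^T x* = 11.
Solving the dual: y* = (0, 0, 0, 1).
  dual value b^T y* = 11.
Strong duality: c^T x* = b^T y*. Confirmed.

11


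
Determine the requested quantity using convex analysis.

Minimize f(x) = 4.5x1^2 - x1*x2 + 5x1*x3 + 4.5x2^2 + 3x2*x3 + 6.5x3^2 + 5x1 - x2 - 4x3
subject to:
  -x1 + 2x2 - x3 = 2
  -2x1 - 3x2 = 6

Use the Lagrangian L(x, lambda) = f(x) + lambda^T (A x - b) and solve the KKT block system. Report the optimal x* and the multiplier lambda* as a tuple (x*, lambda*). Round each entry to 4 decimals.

Form the Lagrangian:
  L(x, lambda) = (1/2) x^T Q x + c^T x + lambda^T (A x - b)
Stationarity (grad_x L = 0): Q x + c + A^T lambda = 0.
Primal feasibility: A x = b.

This gives the KKT block system:
  [ Q   A^T ] [ x     ]   [-c ]
  [ A    0  ] [ lambda ] = [ b ]

Solving the linear system:
  x*      = (-2.9109, -0.0594, 0.7922)
  lambda* = (-8.4344, -4.3719)
  f(x*)   = 12.718

x* = (-2.9109, -0.0594, 0.7922), lambda* = (-8.4344, -4.3719)


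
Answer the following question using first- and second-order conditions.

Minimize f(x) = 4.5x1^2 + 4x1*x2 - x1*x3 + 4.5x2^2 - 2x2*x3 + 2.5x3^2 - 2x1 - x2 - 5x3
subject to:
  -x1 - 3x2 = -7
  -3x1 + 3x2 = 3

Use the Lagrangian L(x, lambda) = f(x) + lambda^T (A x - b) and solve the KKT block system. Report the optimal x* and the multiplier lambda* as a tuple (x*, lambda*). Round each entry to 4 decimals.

Form the Lagrangian:
  L(x, lambda) = (1/2) x^T Q x + c^T x + lambda^T (A x - b)
Stationarity (grad_x L = 0): Q x + c + A^T lambda = 0.
Primal feasibility: A x = b.

This gives the KKT block system:
  [ Q   A^T ] [ x     ]   [-c ]
  [ A    0  ] [ lambda ] = [ b ]

Solving the linear system:
  x*      = (1, 2, 2)
  lambda* = (7.5, 1.8333)
  f(x*)   = 16.5

x* = (1, 2, 2), lambda* = (7.5, 1.8333)


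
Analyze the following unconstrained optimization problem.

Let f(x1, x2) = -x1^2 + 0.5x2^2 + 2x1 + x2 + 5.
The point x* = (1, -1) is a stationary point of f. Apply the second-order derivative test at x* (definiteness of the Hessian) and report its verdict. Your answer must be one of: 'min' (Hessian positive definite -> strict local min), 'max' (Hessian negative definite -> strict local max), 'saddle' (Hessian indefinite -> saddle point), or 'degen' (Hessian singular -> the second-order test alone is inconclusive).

Compute the Hessian H = grad^2 f:
  H = [[-2, 0], [0, 1]]
Verify stationarity: grad f(x*) = H x* + g = (0, 0).
Eigenvalues of H: -2, 1.
Eigenvalues have mixed signs, so H is indefinite -> x* is a saddle point.

saddle


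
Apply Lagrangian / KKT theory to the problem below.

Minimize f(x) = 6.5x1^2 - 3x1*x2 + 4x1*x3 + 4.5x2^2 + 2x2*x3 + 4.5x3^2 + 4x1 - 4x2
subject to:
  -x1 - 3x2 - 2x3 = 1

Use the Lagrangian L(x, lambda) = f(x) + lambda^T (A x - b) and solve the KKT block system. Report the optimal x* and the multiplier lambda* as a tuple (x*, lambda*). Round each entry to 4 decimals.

Form the Lagrangian:
  L(x, lambda) = (1/2) x^T Q x + c^T x + lambda^T (A x - b)
Stationarity (grad_x L = 0): Q x + c + A^T lambda = 0.
Primal feasibility: A x = b.

This gives the KKT block system:
  [ Q   A^T ] [ x     ]   [-c ]
  [ A    0  ] [ lambda ] = [ b ]

Solving the linear system:
  x*      = (-0.4163, -0.1335, -0.0916)
  lambda* = (-1.3785)
  f(x*)   = 0.1235

x* = (-0.4163, -0.1335, -0.0916), lambda* = (-1.3785)


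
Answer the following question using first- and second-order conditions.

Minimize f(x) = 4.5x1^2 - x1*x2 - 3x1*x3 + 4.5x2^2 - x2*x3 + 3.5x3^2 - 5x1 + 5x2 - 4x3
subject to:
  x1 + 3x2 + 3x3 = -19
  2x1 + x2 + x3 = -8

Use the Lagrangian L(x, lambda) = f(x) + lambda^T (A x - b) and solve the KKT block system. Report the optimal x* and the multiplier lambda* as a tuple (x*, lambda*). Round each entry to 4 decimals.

Form the Lagrangian:
  L(x, lambda) = (1/2) x^T Q x + c^T x + lambda^T (A x - b)
Stationarity (grad_x L = 0): Q x + c + A^T lambda = 0.
Primal feasibility: A x = b.

This gives the KKT block system:
  [ Q   A^T ] [ x     ]   [-c ]
  [ A    0  ] [ lambda ] = [ b ]

Solving the linear system:
  x*      = (-1, -3.0556, -2.9444)
  lambda* = (7, -2.4444)
  f(x*)   = 57.4722

x* = (-1, -3.0556, -2.9444), lambda* = (7, -2.4444)


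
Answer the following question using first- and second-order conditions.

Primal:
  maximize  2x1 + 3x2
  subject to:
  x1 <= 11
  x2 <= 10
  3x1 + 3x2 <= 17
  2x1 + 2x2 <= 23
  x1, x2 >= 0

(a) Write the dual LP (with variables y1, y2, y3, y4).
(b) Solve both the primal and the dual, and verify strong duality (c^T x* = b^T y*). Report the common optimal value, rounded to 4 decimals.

The standard primal-dual pair for 'max c^T x s.t. A x <= b, x >= 0' is:
  Dual:  min b^T y  s.t.  A^T y >= c,  y >= 0.

So the dual LP is:
  minimize  11y1 + 10y2 + 17y3 + 23y4
  subject to:
    y1 + 3y3 + 2y4 >= 2
    y2 + 3y3 + 2y4 >= 3
    y1, y2, y3, y4 >= 0

Solving the primal: x* = (0, 5.6667).
  primal value c^T x* = 17.
Solving the dual: y* = (0, 0, 1, 0).
  dual value b^T y* = 17.
Strong duality: c^T x* = b^T y*. Confirmed.

17


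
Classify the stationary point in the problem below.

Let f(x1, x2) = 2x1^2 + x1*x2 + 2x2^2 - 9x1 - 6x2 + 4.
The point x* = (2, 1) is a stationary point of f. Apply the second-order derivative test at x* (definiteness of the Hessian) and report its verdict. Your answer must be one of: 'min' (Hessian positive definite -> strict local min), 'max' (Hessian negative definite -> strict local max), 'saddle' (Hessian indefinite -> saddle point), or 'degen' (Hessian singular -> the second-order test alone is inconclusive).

Compute the Hessian H = grad^2 f:
  H = [[4, 1], [1, 4]]
Verify stationarity: grad f(x*) = H x* + g = (0, 0).
Eigenvalues of H: 3, 5.
Both eigenvalues > 0, so H is positive definite -> x* is a strict local min.

min


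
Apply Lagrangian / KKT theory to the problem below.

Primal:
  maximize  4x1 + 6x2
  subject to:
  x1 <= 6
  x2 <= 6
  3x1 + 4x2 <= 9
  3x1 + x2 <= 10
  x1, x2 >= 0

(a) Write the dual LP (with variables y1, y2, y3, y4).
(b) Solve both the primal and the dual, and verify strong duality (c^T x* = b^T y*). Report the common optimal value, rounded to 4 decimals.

The standard primal-dual pair for 'max c^T x s.t. A x <= b, x >= 0' is:
  Dual:  min b^T y  s.t.  A^T y >= c,  y >= 0.

So the dual LP is:
  minimize  6y1 + 6y2 + 9y3 + 10y4
  subject to:
    y1 + 3y3 + 3y4 >= 4
    y2 + 4y3 + y4 >= 6
    y1, y2, y3, y4 >= 0

Solving the primal: x* = (0, 2.25).
  primal value c^T x* = 13.5.
Solving the dual: y* = (0, 0, 1.5, 0).
  dual value b^T y* = 13.5.
Strong duality: c^T x* = b^T y*. Confirmed.

13.5


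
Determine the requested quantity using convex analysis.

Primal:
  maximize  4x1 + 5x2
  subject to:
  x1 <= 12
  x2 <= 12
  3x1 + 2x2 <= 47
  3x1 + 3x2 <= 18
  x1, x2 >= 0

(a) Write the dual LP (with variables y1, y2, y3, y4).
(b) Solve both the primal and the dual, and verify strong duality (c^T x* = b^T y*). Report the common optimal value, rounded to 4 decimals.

The standard primal-dual pair for 'max c^T x s.t. A x <= b, x >= 0' is:
  Dual:  min b^T y  s.t.  A^T y >= c,  y >= 0.

So the dual LP is:
  minimize  12y1 + 12y2 + 47y3 + 18y4
  subject to:
    y1 + 3y3 + 3y4 >= 4
    y2 + 2y3 + 3y4 >= 5
    y1, y2, y3, y4 >= 0

Solving the primal: x* = (0, 6).
  primal value c^T x* = 30.
Solving the dual: y* = (0, 0, 0, 1.6667).
  dual value b^T y* = 30.
Strong duality: c^T x* = b^T y*. Confirmed.

30


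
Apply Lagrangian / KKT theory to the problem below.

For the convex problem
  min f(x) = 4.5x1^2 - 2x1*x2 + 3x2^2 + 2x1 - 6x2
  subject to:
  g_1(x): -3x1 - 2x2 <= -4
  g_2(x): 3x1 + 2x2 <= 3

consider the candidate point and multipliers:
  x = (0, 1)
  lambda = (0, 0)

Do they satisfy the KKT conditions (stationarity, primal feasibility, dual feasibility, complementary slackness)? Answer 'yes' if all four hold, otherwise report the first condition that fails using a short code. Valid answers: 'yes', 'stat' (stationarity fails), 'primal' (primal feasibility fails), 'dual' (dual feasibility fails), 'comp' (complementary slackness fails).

Gradient of f: grad f(x) = Q x + c = (0, 0)
Constraint values g_i(x) = a_i^T x - b_i:
  g_1((0, 1)) = 2
  g_2((0, 1)) = -1
Stationarity residual: grad f(x) + sum_i lambda_i a_i = (0, 0)
  -> stationarity OK
Primal feasibility (all g_i <= 0): FAILS
Dual feasibility (all lambda_i >= 0): OK
Complementary slackness (lambda_i * g_i(x) = 0 for all i): OK

Verdict: the first failing condition is primal_feasibility -> primal.

primal


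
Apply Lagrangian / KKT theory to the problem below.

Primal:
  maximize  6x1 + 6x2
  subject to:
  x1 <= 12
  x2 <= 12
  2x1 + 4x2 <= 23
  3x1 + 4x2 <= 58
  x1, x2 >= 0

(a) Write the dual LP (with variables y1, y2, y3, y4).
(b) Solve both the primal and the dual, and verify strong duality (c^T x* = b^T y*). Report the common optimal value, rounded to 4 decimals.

The standard primal-dual pair for 'max c^T x s.t. A x <= b, x >= 0' is:
  Dual:  min b^T y  s.t.  A^T y >= c,  y >= 0.

So the dual LP is:
  minimize  12y1 + 12y2 + 23y3 + 58y4
  subject to:
    y1 + 2y3 + 3y4 >= 6
    y2 + 4y3 + 4y4 >= 6
    y1, y2, y3, y4 >= 0

Solving the primal: x* = (11.5, 0).
  primal value c^T x* = 69.
Solving the dual: y* = (0, 0, 3, 0).
  dual value b^T y* = 69.
Strong duality: c^T x* = b^T y*. Confirmed.

69


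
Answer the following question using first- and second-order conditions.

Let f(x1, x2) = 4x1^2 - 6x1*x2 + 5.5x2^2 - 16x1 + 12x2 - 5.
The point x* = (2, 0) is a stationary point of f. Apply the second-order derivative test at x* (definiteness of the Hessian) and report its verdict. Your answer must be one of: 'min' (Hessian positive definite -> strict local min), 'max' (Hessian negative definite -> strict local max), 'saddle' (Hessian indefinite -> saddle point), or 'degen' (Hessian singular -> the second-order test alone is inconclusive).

Compute the Hessian H = grad^2 f:
  H = [[8, -6], [-6, 11]]
Verify stationarity: grad f(x*) = H x* + g = (0, 0).
Eigenvalues of H: 3.3153, 15.6847.
Both eigenvalues > 0, so H is positive definite -> x* is a strict local min.

min


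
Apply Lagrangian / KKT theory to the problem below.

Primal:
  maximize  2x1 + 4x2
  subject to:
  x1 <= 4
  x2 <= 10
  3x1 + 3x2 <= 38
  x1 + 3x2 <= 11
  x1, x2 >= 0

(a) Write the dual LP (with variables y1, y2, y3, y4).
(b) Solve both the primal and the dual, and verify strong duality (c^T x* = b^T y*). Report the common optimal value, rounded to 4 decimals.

The standard primal-dual pair for 'max c^T x s.t. A x <= b, x >= 0' is:
  Dual:  min b^T y  s.t.  A^T y >= c,  y >= 0.

So the dual LP is:
  minimize  4y1 + 10y2 + 38y3 + 11y4
  subject to:
    y1 + 3y3 + y4 >= 2
    y2 + 3y3 + 3y4 >= 4
    y1, y2, y3, y4 >= 0

Solving the primal: x* = (4, 2.3333).
  primal value c^T x* = 17.3333.
Solving the dual: y* = (0.6667, 0, 0, 1.3333).
  dual value b^T y* = 17.3333.
Strong duality: c^T x* = b^T y*. Confirmed.

17.3333


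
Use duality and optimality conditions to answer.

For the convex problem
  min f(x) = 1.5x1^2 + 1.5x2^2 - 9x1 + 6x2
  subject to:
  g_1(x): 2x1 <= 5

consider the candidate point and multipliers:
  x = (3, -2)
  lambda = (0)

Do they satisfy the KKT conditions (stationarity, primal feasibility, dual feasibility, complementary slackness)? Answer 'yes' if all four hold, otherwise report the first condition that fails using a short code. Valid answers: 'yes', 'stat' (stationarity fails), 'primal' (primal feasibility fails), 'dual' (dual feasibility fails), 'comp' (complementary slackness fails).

Gradient of f: grad f(x) = Q x + c = (0, 0)
Constraint values g_i(x) = a_i^T x - b_i:
  g_1((3, -2)) = 1
Stationarity residual: grad f(x) + sum_i lambda_i a_i = (0, 0)
  -> stationarity OK
Primal feasibility (all g_i <= 0): FAILS
Dual feasibility (all lambda_i >= 0): OK
Complementary slackness (lambda_i * g_i(x) = 0 for all i): OK

Verdict: the first failing condition is primal_feasibility -> primal.

primal


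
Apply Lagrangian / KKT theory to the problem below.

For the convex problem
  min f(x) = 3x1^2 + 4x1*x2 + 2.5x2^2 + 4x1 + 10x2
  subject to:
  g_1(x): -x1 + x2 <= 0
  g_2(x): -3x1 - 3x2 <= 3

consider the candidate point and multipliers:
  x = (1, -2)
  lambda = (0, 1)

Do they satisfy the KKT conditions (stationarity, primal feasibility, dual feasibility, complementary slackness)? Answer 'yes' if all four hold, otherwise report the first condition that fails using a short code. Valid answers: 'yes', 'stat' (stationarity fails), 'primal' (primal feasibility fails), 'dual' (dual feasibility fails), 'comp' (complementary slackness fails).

Gradient of f: grad f(x) = Q x + c = (2, 4)
Constraint values g_i(x) = a_i^T x - b_i:
  g_1((1, -2)) = -3
  g_2((1, -2)) = 0
Stationarity residual: grad f(x) + sum_i lambda_i a_i = (-1, 1)
  -> stationarity FAILS
Primal feasibility (all g_i <= 0): OK
Dual feasibility (all lambda_i >= 0): OK
Complementary slackness (lambda_i * g_i(x) = 0 for all i): OK

Verdict: the first failing condition is stationarity -> stat.

stat


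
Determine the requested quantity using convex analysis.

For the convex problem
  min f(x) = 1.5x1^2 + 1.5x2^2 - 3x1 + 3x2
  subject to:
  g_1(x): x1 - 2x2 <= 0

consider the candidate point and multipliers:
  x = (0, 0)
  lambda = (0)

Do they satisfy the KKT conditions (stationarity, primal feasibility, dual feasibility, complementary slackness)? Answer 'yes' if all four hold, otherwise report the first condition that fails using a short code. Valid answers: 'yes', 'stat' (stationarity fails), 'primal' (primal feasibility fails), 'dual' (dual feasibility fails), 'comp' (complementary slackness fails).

Gradient of f: grad f(x) = Q x + c = (-3, 3)
Constraint values g_i(x) = a_i^T x - b_i:
  g_1((0, 0)) = 0
Stationarity residual: grad f(x) + sum_i lambda_i a_i = (-3, 3)
  -> stationarity FAILS
Primal feasibility (all g_i <= 0): OK
Dual feasibility (all lambda_i >= 0): OK
Complementary slackness (lambda_i * g_i(x) = 0 for all i): OK

Verdict: the first failing condition is stationarity -> stat.

stat
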